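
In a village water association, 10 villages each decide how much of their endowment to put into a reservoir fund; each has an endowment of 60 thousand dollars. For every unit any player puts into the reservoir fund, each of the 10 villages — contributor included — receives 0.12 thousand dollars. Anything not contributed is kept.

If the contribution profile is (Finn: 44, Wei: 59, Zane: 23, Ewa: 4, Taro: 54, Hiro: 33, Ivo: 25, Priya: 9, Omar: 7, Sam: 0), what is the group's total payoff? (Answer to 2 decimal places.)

Total contributed: 44 + 59 + 23 + 4 + 54 + 33 + 25 + 9 + 7 + 0 = 258; total kept: 10 × 60 − 258 = 342.
The reservoir fund pays out 0.12 × 10 × 258 = 309.60 in aggregate.
Group total = 342 + 309.60 = 651.60.

651.60 thousand dollars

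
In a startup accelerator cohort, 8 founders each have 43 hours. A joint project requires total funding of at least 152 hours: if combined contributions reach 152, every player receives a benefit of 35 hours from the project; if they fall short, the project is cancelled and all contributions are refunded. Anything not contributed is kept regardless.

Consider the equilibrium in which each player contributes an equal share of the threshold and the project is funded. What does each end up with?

Equal share of the threshold: 152/8 = 19.
At this profile no one gains by cutting their contribution: any cut drops the total below 152, the project is cancelled, contributions are refunded, and the deviator ends with 43, which is less than 43 − 19 + 35 = 59. Contributing more than 19 just wastes the excess. So contributing exactly 19 is a best response.
Each player's payoff: 43 − 19 + 35 = 59.

59 hours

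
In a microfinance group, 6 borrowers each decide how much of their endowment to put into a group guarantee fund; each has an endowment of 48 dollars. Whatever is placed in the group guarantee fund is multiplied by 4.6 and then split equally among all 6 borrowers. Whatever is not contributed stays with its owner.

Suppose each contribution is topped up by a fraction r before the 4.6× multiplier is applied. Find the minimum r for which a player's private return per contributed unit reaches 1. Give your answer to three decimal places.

0.304

With matching at rate r, one contributed unit becomes (1 + r) in the group guarantee fund and returns 4.6 × (1 + r) / 6 to the contributor.
Setting this equal to 1: 1 + r = 6/4.6 = 1.3043.
So the minimum matching rate is r = 1.3043 − 1 = 0.304.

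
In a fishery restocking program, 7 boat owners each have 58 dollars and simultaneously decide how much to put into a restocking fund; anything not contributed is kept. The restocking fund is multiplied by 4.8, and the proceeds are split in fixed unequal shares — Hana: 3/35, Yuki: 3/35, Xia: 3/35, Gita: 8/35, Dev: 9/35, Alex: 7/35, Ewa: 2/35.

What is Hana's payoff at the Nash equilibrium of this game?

A player with share s gets back 4.8·s per unit contributed, so full contribution is dominant for anyone with s > 1/4.8 = 0.2083 and zero contribution is dominant for anyone below.
The shares above 0.2083 belong to Gita and Dev, contributing 58 each; the remaining 5 contribute 0. Total contributed: 116.
Hana keeps 58 and receives 4.8 × 116 × 3/35 = 47.73 from the restocking fund, for a payoff of 105.73.

105.73 dollars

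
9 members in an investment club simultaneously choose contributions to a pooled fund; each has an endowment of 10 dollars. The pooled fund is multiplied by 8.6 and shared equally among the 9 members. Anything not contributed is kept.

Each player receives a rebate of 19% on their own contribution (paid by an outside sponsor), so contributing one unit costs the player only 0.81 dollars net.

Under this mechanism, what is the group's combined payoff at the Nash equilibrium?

Under the mechanism each unit contributed yields (8.6/9) / 0.81 = 1.1797 back to its contributor per unit of net cost, which exceeds 1, making full contribution the dominant choice for everyone.
So the Nash equilibrium is full contribution by all 9; the group earns 9 × (10 × 0.19 + 8.6 × 10) = 791.10.

791.10 dollars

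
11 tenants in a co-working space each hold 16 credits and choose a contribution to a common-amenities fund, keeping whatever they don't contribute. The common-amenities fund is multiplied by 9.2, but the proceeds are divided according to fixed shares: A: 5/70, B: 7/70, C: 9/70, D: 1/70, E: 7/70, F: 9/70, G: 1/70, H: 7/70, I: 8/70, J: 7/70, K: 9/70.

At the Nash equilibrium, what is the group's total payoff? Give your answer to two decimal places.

A player with share s gets back 9.2·s per unit contributed, so full contribution is dominant for anyone with s > 1/9.2 = 0.1087 and zero contribution is dominant for anyone below.
The shares above 0.1087 belong to C, F, I and K, contributing 16 each; the remaining 7 contribute 0. Total contributed: 64.
The common-amenities fund pays out 9.2 × 64 = 588.80 in total (split across the unequal shares, but the aggregate is all that matters for the group sum).
The 7 free-riders keep 16 each, adding 112. Group total = 112 + 588.80 = 700.80.

700.80 credits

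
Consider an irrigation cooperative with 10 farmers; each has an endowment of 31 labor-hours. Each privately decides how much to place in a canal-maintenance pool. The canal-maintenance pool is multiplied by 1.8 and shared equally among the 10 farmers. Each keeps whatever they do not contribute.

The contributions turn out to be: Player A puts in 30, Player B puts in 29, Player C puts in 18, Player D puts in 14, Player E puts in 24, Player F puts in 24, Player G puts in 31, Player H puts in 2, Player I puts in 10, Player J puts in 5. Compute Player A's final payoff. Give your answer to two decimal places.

34.66 labor-hours

Total contributed: 30 + 29 + 18 + 14 + 24 + 24 + 31 + 2 + 10 + 5 = 187.
Each receives 1.8 × 187 / 10 = 33.66 from the canal-maintenance pool.
Player A keeps 31 − 30 = 1, so Player A's payoff is 1 + 33.66 = 34.66.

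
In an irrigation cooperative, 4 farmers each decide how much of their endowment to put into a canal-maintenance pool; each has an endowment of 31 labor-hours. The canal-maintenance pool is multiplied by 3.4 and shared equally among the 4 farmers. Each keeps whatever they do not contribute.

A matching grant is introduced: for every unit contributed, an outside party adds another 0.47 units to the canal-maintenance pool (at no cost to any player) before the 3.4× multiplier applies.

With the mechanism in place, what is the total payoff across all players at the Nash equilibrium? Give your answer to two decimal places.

The effective private return per unit is now 3.4 × 1.47 / 4 = 1.2495 > 1, so every player's dominant strategy flips to full contribution.
At the Nash equilibrium everyone contributes 31. Group total payoff = 3.4 × 1.47 × 124 = 619.75.

619.75 labor-hours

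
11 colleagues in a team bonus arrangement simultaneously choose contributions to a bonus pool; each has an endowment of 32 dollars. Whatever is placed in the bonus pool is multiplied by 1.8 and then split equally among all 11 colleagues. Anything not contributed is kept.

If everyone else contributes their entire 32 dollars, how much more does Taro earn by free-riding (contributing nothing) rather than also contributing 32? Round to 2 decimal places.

Switching from a contribution of 32 to 0 lets Taro keep an extra 32 dollars, but lowers the bonus pool by 32, which costs Taro their own share of that drop: 1.8/11 × 32 = 5.24.
Net gain = 32 − 5.24 = 26.76. The private return per contributed unit (0.1636) is below 1, so free-riding is indeed the best response regardless of what the others do.

26.76 dollars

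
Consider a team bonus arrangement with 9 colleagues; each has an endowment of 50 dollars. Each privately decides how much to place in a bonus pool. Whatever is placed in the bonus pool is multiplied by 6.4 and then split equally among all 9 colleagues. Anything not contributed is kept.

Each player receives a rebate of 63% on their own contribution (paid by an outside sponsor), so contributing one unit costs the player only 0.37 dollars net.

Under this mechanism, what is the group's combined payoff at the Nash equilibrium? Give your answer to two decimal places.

With the mechanism, a contributed unit returns (6.4/9) / 0.37 = 1.9219 per unit of net cost to the contributor — now above 1 — so contributing fully is weakly dominant for every player.
At the Nash equilibrium everyone contributes 50. Group total payoff = 9 × (50 × 0.63 + 6.4 × 50) = 3163.50.

3163.50 dollars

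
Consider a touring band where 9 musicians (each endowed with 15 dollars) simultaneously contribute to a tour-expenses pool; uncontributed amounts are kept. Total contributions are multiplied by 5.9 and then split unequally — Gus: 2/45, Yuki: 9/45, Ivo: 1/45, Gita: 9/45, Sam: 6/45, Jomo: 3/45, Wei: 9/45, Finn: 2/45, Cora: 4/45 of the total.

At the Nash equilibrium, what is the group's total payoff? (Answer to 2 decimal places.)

355.50 dollars

Each unit j contributes comes back to j as 5.9 × (j's share), so j prefers to contribute only if that share exceeds 1/5.9 = 0.1695; otherwise keeping the unit dominates.
The shares above 0.1695 belong to Yuki, Gita and Wei, contributing 15 each; the remaining 6 contribute 0. Total contributed: 45.
The tour-expenses pool pays out 5.9 × 45 = 265.50 in total (split across the unequal shares, but the aggregate is all that matters for the group sum).
The 6 free-riders keep 15 each, adding 90. Group total = 90 + 265.50 = 355.50.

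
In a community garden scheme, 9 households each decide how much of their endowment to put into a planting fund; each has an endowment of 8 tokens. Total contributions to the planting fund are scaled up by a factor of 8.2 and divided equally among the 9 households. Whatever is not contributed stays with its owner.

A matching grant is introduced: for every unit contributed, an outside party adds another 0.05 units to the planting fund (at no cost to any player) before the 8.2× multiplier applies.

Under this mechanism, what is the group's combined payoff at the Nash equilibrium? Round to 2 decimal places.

The effective private return is 8.2 × 1.05 / 9 = 0.9567, which is still under 1, so the mechanism doesn't change anyone's dominant strategy: zero contribution.
Everyone keeps their endowment and the group total is 9 × 8 = 72.

72.00 tokens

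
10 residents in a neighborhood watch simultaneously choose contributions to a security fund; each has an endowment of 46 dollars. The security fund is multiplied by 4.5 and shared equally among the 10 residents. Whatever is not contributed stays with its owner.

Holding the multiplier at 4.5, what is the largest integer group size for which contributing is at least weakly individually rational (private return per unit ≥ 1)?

Private return per unit is 4.5/(group size), which is ≥ 1 whenever the group size is ≤ 4.5.
The largest such integer is 4.

4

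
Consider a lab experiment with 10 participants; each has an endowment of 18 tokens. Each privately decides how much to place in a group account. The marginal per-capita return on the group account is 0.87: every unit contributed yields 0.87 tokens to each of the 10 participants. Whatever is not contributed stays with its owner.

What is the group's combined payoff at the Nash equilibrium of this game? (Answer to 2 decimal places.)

180.00 tokens

The private return per contributed unit is 0.87 < 1, so contributing 0 is dominant for every player. At the Nash equilibrium everyone keeps their 18, and the group total is 10 × 18 = 180.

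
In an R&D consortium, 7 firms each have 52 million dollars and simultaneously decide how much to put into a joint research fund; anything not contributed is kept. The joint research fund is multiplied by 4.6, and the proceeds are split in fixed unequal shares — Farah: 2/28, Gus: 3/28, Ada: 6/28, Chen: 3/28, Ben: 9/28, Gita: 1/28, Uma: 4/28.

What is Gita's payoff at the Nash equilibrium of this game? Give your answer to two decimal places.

60.54 million dollars

A player with share s gets back 4.6·s per unit contributed, so full contribution is dominant for anyone with s > 1/4.6 = 0.2174 and zero contribution is dominant for anyone below.
The only share above 0.2174 is Ben's 9/28, contributing 52; the remaining 6 contribute 0. Total contributed: 52.
Gita keeps 52 and receives 4.6 × 52 × 1/28 = 8.54 from the joint research fund, for a payoff of 60.54.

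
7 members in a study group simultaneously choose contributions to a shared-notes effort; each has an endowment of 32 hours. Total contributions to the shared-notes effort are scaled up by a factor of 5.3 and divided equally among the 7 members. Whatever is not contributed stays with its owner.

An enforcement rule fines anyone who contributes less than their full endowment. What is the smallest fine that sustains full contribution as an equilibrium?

Given the others contribute fully, the best deviation is to contribute 0 (any partial contribution still incurs the fine and gives up units whose private return 0.7571 is below 1).
Deviating from 32 to 0 saves 32 hours but forfeits the deviator's share of the drop in the shared-notes effort: 5.3/7 × 32 = 24.23.
So the deviation gain is 32 − 24.23 = 7.77, and the fine must be at least 7.77 hours to wipe it out.

7.77 hours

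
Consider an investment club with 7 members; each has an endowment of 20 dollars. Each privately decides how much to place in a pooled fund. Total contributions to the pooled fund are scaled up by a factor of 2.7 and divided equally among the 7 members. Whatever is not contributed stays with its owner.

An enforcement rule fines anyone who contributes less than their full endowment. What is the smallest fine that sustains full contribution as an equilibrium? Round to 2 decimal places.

12.29 dollars

Given the others contribute fully, the best deviation is to contribute 0 (any partial contribution still incurs the fine and gives up units whose private return 0.3857 is below 1).
Deviating from 20 to 0 saves 20 dollars but forfeits the deviator's share of the drop in the pooled fund: 2.7/7 × 20 = 7.71.
So the deviation gain is 20 − 7.71 = 12.29, and the fine must be at least 12.29 dollars to wipe it out.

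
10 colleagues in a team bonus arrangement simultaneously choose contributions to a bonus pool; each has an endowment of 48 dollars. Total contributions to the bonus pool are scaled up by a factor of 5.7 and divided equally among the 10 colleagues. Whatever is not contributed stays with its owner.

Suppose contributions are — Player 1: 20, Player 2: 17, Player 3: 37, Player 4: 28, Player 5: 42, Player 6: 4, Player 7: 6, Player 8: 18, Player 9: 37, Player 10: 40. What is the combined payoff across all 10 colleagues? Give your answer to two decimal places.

Total contributed: 20 + 17 + 37 + 28 + 42 + 4 + 6 + 18 + 37 + 40 = 249; total kept: 10 × 48 − 249 = 231.
The bonus pool pays out 5.7 × 249 = 1419.30 in aggregate.
Group total = 231 + 1419.30 = 1650.30.

1650.30 dollars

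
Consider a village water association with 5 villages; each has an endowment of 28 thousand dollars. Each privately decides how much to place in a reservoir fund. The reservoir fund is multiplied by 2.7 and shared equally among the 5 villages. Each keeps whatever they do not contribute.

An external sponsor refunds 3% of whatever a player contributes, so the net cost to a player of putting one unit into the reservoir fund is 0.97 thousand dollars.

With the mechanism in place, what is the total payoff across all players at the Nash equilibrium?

The effective private return is (2.7/5) / 0.97 = 0.5567, which is still under 1, so the mechanism doesn't change anyone's dominant strategy: zero contribution.
Everyone keeps their endowment and the group total is 5 × 28 = 140.

140.00 thousand dollars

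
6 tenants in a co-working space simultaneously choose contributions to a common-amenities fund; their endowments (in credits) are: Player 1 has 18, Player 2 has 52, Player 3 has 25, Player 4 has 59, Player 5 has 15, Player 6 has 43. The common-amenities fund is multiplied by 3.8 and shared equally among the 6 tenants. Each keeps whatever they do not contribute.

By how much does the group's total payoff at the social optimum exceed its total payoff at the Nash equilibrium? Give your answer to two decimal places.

The private return per contributed unit is 3.8/6 = 0.6333 < 1 for every player regardless of endowment, so the Nash equilibrium is zero contribution and the group total is Σ E_j = 18 + 52 + 25 + 59 + 15 + 43 = 212.
Each contributed unit returns 3.800 to the group, so the social optimum is full contribution by everyone: group total = 3.800 × 212 = 805.60.
Efficiency loss = (3.800 − 1) × 212 = 593.60.

593.60 credits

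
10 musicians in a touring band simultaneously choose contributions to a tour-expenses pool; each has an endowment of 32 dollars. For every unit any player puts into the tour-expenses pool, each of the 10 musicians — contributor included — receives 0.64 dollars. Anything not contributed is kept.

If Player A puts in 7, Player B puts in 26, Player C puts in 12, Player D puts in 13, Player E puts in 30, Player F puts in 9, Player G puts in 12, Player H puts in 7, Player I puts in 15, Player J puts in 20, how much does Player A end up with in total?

Total contributed: 7 + 26 + 12 + 13 + 30 + 9 + 12 + 7 + 15 + 20 = 151.
Each receives 0.64 × 151 = 96.64 from the tour-expenses pool.
Player A keeps 32 − 7 = 25, so Player A's payoff is 25 + 96.64 = 121.64.

121.64 dollars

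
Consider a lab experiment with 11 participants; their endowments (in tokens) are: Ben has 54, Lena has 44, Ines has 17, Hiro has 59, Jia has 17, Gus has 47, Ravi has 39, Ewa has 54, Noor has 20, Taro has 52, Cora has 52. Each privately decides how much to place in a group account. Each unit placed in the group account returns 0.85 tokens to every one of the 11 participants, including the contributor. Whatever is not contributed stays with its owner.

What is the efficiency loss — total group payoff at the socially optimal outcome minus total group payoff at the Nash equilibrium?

The private return per contributed unit is 0.85 < 1 for everyone, so the Nash equilibrium is zero contribution and the group total is Σ E_j = 54 + 44 + 17 + 59 + 17 + 47 + 39 + 54 + 20 + 52 + 52 = 455.
Each contributed unit returns 9.350 to the group, so the social optimum is full contribution by everyone: group total = 9.350 × 455 = 4254.25.
Efficiency loss = (9.350 − 1) × 455 = 3799.25.

3799.25 tokens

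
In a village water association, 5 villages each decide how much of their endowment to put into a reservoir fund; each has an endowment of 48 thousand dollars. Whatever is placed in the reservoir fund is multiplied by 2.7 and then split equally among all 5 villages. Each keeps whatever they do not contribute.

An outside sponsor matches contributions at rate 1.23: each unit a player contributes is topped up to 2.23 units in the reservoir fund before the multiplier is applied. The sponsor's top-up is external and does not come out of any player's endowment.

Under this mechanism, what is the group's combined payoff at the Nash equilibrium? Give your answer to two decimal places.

The effective private return per unit is now 2.7 × 2.23 / 5 = 1.2042 > 1, so every player's dominant strategy flips to full contribution.
So the Nash equilibrium is full contribution by all 5; the group earns 2.7 × 2.23 × 240 = 1445.04.

1445.04 thousand dollars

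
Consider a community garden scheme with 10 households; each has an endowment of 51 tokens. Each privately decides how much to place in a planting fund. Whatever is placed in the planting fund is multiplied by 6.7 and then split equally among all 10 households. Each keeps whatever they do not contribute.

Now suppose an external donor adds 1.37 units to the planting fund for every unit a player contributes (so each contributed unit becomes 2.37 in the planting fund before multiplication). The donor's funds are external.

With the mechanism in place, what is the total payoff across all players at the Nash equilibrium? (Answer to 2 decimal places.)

Under the mechanism each unit contributed yields 6.7 × 2.37 / 10 = 1.5879 back to its contributor per unit of net cost, which exceeds 1, making full contribution the dominant choice for everyone.
So the Nash equilibrium is full contribution by all 10; the group earns 6.7 × 2.37 × 510 = 8098.29.

8098.29 tokens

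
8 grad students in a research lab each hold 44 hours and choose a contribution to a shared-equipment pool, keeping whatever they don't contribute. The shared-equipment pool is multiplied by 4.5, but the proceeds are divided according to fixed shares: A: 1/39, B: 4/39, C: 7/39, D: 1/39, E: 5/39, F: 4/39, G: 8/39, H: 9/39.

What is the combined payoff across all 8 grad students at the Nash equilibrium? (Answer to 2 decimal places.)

Each unit j contributes comes back to j as 4.5 × (j's share), so j prefers to contribute only if that share exceeds 1/4.5 = 0.2222; otherwise keeping the unit dominates.
The only share above 0.2222 is H's 9/39, contributing 44; the remaining 7 contribute 0. Total contributed: 44.
The shared-equipment pool pays out 4.5 × 44 = 198.00 in total (split across the unequal shares, but the aggregate is all that matters for the group sum).
The 7 free-riders keep 44 each, adding 308. Group total = 308 + 198.00 = 506.00.

506.00 hours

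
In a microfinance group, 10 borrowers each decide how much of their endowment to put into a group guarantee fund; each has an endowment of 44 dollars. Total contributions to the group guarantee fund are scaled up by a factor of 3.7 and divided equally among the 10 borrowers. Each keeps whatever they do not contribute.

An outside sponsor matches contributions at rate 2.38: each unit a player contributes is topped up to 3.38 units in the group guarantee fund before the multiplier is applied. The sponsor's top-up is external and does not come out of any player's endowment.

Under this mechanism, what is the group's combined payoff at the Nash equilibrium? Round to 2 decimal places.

5502.64 dollars

Under the mechanism each unit contributed yields 3.7 × 3.38 / 10 = 1.2506 back to its contributor per unit of net cost, which exceeds 1, making full contribution the dominant choice for everyone.
So the Nash equilibrium is full contribution by all 10; the group earns 3.7 × 3.38 × 440 = 5502.64.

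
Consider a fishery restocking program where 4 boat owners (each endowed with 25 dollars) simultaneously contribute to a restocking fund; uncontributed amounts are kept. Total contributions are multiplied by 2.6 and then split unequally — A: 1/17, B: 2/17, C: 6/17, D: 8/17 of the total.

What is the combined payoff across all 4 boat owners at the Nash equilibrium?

140.00 dollars

For player j, contributing a unit is worthwhile iff 2.6 × (j's share) ≥ 1, i.e. iff j's share is at least 0.3846.
D alone (share 8/17) is above the threshold, contributing 25; the remaining 3 contribute 0. Total contributed: 25.
The restocking fund pays out 2.6 × 25 = 65.00 in total (split across the unequal shares, but the aggregate is all that matters for the group sum).
The 3 free-riders keep 25 each, adding 75. Group total = 75 + 65.00 = 140.00.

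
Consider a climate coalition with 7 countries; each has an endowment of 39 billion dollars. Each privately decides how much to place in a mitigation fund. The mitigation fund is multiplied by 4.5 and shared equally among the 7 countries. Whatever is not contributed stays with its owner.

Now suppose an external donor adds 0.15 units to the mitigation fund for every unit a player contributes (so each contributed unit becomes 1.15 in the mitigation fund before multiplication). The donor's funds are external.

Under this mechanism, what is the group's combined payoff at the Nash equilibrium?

Even with the mechanism, each unit contributed returns only 4.5 × 1.15 / 7 = 0.7393 per unit of net cost, so contributing nothing is still dominant.
At the Nash equilibrium no one contributes; group total payoff = 7 × 39 = 273.

273.00 billion dollars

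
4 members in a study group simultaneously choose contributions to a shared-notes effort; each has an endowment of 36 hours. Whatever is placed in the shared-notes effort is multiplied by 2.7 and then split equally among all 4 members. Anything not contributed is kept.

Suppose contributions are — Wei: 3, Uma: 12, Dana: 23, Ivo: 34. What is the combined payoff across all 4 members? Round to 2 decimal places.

Total contributed: 3 + 12 + 23 + 34 = 72; total kept: 4 × 36 − 72 = 72.
The shared-notes effort pays out 2.7 × 72 = 194.40 in aggregate.
Group total = 72 + 194.40 = 266.40.

266.40 hours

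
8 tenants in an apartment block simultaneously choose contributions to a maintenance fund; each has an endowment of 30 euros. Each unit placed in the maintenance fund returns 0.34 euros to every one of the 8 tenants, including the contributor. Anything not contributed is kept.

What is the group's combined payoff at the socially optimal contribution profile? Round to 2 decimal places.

Each contributed unit returns 2.720 to the group as a whole (0.34 to each of 8 players), which exceeds 1, so the social optimum is full contribution: group total = 2.720 × 240 = 652.80.

652.80 euros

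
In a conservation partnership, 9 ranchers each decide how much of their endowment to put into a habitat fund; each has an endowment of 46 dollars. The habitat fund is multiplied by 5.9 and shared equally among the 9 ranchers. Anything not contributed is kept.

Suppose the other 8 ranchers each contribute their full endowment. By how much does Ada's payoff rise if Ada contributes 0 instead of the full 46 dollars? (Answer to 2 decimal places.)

Switching from a contribution of 46 to 0 lets Ada keep an extra 46 dollars, but lowers the habitat fund by 46, which costs Ada their own share of that drop: 5.9/9 × 46 = 30.16.
Net gain = 46 − 30.16 = 15.84. The private return per contributed unit (0.6556) is below 1, so free-riding is indeed the best response regardless of what the others do.

15.84 dollars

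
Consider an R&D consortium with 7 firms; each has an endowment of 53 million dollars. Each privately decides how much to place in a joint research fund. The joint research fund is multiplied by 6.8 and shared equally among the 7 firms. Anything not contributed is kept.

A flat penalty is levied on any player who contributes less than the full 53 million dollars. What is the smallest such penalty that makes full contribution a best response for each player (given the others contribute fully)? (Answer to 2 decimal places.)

1.51 million dollars

Given the others contribute fully, the best deviation is to contribute 0 (any partial contribution still incurs the fine and gives up units whose private return 0.9714 is below 1).
Deviating from 53 to 0 saves 53 million dollars but forfeits the deviator's share of the drop in the joint research fund: 6.8/7 × 53 = 51.49.
So the deviation gain is 53 − 51.49 = 1.51, and the fine must be at least 1.51 million dollars to wipe it out.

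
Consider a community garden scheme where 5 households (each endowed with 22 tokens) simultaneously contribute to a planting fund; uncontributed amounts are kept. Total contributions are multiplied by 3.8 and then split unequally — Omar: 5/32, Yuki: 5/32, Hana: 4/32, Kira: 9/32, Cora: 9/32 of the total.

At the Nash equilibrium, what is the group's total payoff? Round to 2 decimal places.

Each unit j contributes comes back to j as 3.8 × (j's share), so j prefers to contribute only if that share exceeds 1/3.8 = 0.2632; otherwise keeping the unit dominates.
Kira and Cora clear that bar, contributing 22 each; the remaining 3 contribute 0. Total contributed: 44.
The planting fund pays out 3.8 × 44 = 167.20 in total (split across the unequal shares, but the aggregate is all that matters for the group sum).
The 3 free-riders keep 22 each, adding 66. Group total = 66 + 167.20 = 233.20.

233.20 tokens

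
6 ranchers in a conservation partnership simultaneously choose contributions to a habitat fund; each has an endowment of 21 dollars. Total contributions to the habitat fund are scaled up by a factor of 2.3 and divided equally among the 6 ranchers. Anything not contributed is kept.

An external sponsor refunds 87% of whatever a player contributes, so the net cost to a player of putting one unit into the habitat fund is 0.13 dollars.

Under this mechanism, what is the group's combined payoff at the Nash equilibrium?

With the mechanism, a contributed unit returns (2.3/6) / 0.13 = 2.9487 per unit of net cost to the contributor — now above 1 — so contributing fully is weakly dominant for every player.
At the Nash equilibrium everyone contributes 21. Group total payoff = 6 × (21 × 0.87 + 2.3 × 21) = 399.42.

399.42 dollars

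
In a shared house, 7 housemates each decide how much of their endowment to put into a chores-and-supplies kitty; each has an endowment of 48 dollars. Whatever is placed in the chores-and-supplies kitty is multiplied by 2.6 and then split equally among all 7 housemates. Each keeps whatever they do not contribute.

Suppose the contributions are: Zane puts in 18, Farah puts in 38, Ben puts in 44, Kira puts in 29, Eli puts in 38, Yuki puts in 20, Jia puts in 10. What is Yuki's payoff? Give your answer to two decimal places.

101.17 dollars

Total contributed: 18 + 38 + 44 + 29 + 38 + 20 + 10 = 197.
Each receives 2.6 × 197 / 7 = 73.17 from the chores-and-supplies kitty.
Yuki keeps 48 − 20 = 28, so Yuki's payoff is 28 + 73.17 = 101.17.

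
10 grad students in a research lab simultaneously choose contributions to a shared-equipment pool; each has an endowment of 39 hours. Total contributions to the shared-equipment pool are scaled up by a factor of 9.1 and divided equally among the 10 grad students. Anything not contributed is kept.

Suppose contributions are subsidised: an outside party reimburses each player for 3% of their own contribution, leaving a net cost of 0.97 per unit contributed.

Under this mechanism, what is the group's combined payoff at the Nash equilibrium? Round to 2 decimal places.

Even with the mechanism, each unit contributed returns only (9.1/10) / 0.97 = 0.9381 per unit of net cost, so contributing nothing is still dominant.
Everyone keeps their endowment and the group total is 10 × 39 = 390.

390.00 hours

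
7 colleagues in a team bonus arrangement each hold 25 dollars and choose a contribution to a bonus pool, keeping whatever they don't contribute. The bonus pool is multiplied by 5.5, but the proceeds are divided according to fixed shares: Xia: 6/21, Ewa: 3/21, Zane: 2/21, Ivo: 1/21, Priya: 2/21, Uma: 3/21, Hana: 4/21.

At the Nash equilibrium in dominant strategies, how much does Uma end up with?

Each unit j contributes comes back to j as 5.5 × (j's share), so j prefers to contribute only if that share exceeds 1/5.5 = 0.1818; otherwise keeping the unit dominates.
Xia and Hana are above the threshold, contributing 25 each; the remaining 5 contribute 0. Total contributed: 50.
Uma keeps 25 and receives 5.5 × 50 × 3/21 = 39.29 from the bonus pool, for a payoff of 64.29.

64.29 dollars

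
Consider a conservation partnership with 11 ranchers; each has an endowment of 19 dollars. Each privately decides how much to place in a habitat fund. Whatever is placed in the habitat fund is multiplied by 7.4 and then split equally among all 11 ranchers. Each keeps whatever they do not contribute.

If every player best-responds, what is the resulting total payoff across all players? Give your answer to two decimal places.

Each contributed unit returns 7.4/11 = 0.6727 to its contributor — below 1 — so contributing 0 is dominant for every player. At the Nash equilibrium everyone keeps their 19, and the group total is 11 × 19 = 209.

209.00 dollars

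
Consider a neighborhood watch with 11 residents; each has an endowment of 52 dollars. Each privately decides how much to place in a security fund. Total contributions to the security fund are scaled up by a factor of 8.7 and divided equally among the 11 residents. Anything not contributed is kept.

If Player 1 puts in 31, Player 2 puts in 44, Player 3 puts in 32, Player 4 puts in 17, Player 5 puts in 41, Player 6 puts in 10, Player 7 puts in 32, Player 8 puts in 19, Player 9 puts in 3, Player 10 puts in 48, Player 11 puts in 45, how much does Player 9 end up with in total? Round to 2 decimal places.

Total contributed: 31 + 44 + 32 + 17 + 41 + 10 + 32 + 19 + 3 + 48 + 45 = 322.
Each receives 8.7 × 322 / 11 = 254.67 from the security fund.
Player 9 keeps 52 − 3 = 49, so Player 9's payoff is 49 + 254.67 = 303.67.

303.67 dollars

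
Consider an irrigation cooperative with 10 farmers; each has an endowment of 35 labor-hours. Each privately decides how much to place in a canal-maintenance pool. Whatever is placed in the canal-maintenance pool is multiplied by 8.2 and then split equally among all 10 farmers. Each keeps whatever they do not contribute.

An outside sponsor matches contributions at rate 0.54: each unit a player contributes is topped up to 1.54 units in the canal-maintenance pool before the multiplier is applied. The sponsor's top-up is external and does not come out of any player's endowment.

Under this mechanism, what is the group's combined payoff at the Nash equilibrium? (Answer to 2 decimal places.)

Under the mechanism each unit contributed yields 8.2 × 1.54 / 10 = 1.2628 back to its contributor per unit of net cost, which exceeds 1, making full contribution the dominant choice for everyone.
So the Nash equilibrium is full contribution by all 10; the group earns 8.2 × 1.54 × 350 = 4419.80.

4419.80 labor-hours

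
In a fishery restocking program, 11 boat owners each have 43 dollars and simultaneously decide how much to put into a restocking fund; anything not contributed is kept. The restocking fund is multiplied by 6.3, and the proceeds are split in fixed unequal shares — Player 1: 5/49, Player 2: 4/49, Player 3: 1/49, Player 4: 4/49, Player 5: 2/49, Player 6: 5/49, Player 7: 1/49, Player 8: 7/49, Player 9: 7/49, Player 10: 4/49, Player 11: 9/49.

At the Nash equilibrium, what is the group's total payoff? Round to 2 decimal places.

700.90 dollars

Player j's private return per contributed unit is 6.3 × (j's share). Contributing is weakly dominant for j when that share is at least 1/6.3 = 0.1587, and contributing 0 is dominant otherwise.
Only Player 11 (9/49) clears that bar, contributing 43; the remaining 10 contribute 0. Total contributed: 43.
The restocking fund pays out 6.3 × 43 = 270.90 in total (split across the unequal shares, but the aggregate is all that matters for the group sum).
The 10 free-riders keep 43 each, adding 430. Group total = 430 + 270.90 = 700.90.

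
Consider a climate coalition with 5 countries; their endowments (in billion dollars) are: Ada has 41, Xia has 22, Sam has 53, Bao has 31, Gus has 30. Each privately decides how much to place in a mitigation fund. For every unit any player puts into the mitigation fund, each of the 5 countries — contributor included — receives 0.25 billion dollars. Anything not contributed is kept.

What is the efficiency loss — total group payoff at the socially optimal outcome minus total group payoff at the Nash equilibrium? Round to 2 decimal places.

The private return per contributed unit is 0.25 < 1 for everyone, so the Nash equilibrium is zero contribution and the group total is Σ E_j = 41 + 22 + 53 + 31 + 30 = 177.
Each contributed unit returns 1.250 to the group, so the social optimum is full contribution by everyone: group total = 1.250 × 177 = 221.25.
Efficiency loss = (1.250 − 1) × 177 = 44.25.

44.25 billion dollars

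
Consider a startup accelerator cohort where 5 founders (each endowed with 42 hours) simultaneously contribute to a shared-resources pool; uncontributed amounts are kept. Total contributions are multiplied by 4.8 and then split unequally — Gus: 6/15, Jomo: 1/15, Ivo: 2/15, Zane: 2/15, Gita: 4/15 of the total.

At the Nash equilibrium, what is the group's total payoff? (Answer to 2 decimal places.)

Each unit j contributes comes back to j as 4.8 × (j's share), so j prefers to contribute only if that share exceeds 1/4.8 = 0.2083; otherwise keeping the unit dominates.
The shares above 0.2083 belong to Gus and Gita, contributing 42 each; the remaining 3 contribute 0. Total contributed: 84.
The shared-resources pool pays out 4.8 × 84 = 403.20 in total (split across the unequal shares, but the aggregate is all that matters for the group sum).
The 3 free-riders keep 42 each, adding 126. Group total = 126 + 403.20 = 529.20.

529.20 hours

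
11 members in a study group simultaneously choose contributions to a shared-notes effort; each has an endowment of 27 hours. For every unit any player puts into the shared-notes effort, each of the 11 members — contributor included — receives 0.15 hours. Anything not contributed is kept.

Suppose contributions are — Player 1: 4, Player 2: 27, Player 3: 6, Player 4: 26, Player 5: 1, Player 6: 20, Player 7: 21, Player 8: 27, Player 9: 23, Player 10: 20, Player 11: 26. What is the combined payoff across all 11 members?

Total contributed: 4 + 27 + 6 + 26 + 1 + 20 + 21 + 27 + 23 + 20 + 26 = 201; total kept: 11 × 27 − 201 = 96.
The shared-notes effort pays out 0.15 × 11 × 201 = 331.65 in aggregate.
Group total = 96 + 331.65 = 427.65.

427.65 hours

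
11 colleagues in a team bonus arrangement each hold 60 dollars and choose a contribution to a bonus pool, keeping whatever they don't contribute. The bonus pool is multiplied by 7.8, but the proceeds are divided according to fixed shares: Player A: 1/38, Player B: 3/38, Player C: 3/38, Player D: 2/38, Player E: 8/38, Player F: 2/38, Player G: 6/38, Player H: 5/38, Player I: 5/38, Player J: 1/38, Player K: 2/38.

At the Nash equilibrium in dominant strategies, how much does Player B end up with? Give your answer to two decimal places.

For player j, contributing a unit is worthwhile iff 7.8 × (j's share) ≥ 1, i.e. iff j's share is at least 0.1282.
Player E, Player G, Player H and Player I clear that bar, contributing 60 each; the remaining 7 contribute 0. Total contributed: 240.
Player B keeps 60 and receives 7.8 × 240 × 3/38 = 147.79 from the bonus pool, for a payoff of 207.79.

207.79 dollars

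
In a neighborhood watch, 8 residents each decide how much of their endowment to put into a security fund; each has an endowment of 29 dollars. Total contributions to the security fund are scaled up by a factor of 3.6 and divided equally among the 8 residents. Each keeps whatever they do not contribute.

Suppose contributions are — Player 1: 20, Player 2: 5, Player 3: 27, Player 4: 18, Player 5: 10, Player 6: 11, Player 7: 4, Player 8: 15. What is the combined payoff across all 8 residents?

Total contributed: 20 + 5 + 27 + 18 + 10 + 11 + 4 + 15 = 110; total kept: 8 × 29 − 110 = 122.
The security fund pays out 3.6 × 110 = 396.00 in aggregate.
Group total = 122 + 396.00 = 518.00.

518.00 dollars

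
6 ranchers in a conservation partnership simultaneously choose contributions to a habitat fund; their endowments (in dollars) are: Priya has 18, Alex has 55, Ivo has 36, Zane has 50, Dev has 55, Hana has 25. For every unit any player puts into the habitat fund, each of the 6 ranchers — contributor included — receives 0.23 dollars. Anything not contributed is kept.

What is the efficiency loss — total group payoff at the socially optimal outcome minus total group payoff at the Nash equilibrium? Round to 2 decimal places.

The private return per contributed unit is 0.23 < 1 for everyone, so the Nash equilibrium is zero contribution and the group total is Σ E_j = 18 + 55 + 36 + 50 + 55 + 25 = 239.
Each contributed unit returns 1.380 to the group, so the social optimum is full contribution by everyone: group total = 1.380 × 239 = 329.82.
Efficiency loss = (1.380 − 1) × 239 = 90.82.

90.82 dollars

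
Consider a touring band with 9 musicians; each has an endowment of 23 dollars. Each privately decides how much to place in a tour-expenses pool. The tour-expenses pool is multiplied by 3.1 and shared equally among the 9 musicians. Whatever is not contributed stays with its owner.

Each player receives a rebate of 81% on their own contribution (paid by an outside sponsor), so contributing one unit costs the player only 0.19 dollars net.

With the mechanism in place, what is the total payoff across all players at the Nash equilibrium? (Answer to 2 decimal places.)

Under the mechanism each unit contributed yields (3.1/9) / 0.19 = 1.8129 back to its contributor per unit of net cost, which exceeds 1, making full contribution the dominant choice for everyone.
So the Nash equilibrium is full contribution by all 9; the group earns 9 × (23 × 0.81 + 3.1 × 23) = 809.37.

809.37 dollars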